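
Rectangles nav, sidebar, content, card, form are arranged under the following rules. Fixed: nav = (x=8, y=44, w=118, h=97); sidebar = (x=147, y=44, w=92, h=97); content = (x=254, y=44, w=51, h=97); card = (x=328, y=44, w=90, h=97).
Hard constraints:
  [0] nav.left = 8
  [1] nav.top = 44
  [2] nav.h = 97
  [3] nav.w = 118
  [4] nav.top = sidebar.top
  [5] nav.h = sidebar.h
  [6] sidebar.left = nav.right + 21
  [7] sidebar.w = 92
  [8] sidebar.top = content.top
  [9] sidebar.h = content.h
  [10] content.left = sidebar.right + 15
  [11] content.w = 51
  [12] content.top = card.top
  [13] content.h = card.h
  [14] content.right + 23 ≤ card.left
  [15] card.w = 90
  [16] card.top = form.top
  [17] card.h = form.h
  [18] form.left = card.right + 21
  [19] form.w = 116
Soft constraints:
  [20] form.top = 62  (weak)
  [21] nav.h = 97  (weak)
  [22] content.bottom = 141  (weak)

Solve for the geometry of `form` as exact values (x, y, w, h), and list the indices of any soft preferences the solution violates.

1. form.y = 44  [card.top = form.top]
2. form.h = 97  [card.h = form.h]
3. form.x = 439  [form.left = card.right + 21]
4. form.w = 116  [form.w = 116]

form = (x=439, y=44, w=116, h=97)
violated soft preferences: 20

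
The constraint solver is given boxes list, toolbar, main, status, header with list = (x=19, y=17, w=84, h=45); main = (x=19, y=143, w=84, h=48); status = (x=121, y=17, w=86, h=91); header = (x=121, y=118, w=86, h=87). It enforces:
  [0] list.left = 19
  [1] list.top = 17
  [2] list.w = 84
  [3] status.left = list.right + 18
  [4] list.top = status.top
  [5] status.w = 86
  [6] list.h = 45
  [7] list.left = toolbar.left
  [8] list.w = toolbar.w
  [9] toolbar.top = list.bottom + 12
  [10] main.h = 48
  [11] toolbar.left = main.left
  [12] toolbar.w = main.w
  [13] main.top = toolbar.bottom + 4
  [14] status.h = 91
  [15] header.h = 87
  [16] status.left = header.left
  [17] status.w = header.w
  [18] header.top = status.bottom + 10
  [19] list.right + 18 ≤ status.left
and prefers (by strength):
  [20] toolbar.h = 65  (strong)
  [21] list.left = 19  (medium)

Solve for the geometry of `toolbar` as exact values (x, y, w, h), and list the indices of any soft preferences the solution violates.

toolbar = (x=19, y=74, w=84, h=65)
violated soft preferences: none

1. toolbar.x = 19  [list.left = toolbar.left]
2. toolbar.w = 84  [list.w = toolbar.w]
3. toolbar.y = 74  [toolbar.top = list.bottom + 12]
4. toolbar.h = 65  [main.top = toolbar.bottom + 4]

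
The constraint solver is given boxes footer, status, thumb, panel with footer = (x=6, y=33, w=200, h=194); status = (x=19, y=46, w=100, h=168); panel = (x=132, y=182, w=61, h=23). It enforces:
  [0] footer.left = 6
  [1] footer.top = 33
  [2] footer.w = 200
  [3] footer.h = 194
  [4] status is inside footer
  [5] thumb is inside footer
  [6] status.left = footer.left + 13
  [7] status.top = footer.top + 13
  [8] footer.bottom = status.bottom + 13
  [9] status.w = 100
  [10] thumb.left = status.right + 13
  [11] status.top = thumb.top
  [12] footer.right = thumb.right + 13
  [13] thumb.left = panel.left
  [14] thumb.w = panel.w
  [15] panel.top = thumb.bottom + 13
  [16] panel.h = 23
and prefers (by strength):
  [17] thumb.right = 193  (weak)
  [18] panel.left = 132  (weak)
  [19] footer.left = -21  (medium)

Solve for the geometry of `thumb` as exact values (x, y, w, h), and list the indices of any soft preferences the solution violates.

1. thumb.x = 132  [thumb.left = status.right + 13]
2. thumb.y = 46  [status.top = thumb.top]
3. thumb.w = 61  [footer.right = thumb.right + 13]
4. thumb.h = 123  [panel.top = thumb.bottom + 13]

thumb = (x=132, y=46, w=61, h=123)
violated soft preferences: 19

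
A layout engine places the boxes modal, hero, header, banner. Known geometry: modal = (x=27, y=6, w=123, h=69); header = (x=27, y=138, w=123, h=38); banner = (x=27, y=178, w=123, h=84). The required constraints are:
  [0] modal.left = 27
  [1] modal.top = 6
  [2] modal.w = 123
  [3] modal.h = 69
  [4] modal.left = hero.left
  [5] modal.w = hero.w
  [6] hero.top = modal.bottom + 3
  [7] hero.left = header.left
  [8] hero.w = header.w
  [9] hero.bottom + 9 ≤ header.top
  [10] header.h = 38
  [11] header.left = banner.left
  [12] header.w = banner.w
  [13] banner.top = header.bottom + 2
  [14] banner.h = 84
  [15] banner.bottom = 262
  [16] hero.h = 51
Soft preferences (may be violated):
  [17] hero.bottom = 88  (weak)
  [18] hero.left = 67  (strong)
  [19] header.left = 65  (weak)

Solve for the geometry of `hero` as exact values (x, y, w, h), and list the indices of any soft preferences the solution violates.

hero = (x=27, y=78, w=123, h=51)
violated soft preferences: 17, 18, 19

1. hero.x = 27  [modal.left = hero.left]
2. hero.w = 123  [modal.w = hero.w]
3. hero.y = 78  [hero.top = modal.bottom + 3]
4. hero.h = 51  [hero.h = 51]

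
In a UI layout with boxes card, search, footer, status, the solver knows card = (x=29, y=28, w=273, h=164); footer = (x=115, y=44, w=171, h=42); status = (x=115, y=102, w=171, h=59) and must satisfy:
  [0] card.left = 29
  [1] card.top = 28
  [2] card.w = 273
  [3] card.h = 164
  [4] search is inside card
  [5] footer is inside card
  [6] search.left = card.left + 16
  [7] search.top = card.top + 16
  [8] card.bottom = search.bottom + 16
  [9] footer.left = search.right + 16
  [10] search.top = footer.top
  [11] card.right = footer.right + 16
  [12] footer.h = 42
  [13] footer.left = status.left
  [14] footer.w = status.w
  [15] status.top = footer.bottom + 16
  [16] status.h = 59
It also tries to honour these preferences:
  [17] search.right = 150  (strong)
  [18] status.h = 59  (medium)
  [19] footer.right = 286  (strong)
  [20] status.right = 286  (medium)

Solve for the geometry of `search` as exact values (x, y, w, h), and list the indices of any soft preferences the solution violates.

search = (x=45, y=44, w=54, h=132)
violated soft preferences: 17

1. search.x = 45  [search.left = card.left + 16]
2. search.y = 44  [search.top = card.top + 16]
3. search.h = 132  [card.bottom = search.bottom + 16]
4. search.w = 54  [footer.left = search.right + 16]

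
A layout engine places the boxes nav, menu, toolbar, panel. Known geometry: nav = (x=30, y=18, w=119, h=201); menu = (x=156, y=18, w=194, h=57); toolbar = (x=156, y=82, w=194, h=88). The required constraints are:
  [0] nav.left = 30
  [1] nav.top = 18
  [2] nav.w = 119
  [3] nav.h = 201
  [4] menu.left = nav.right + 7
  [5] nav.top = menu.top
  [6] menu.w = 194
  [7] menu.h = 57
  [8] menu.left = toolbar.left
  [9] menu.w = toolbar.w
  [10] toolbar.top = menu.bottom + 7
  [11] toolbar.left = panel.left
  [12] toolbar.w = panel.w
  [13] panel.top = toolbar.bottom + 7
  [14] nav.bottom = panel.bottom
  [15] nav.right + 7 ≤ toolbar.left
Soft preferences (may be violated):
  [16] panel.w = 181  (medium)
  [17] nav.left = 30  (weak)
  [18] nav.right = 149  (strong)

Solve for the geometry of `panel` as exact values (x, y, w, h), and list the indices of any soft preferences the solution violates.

panel = (x=156, y=177, w=194, h=42)
violated soft preferences: 16

1. panel.x = 156  [toolbar.left = panel.left]
2. panel.w = 194  [toolbar.w = panel.w]
3. panel.y = 177  [panel.top = toolbar.bottom + 7]
4. panel.h = 42  [nav.bottom = panel.bottom]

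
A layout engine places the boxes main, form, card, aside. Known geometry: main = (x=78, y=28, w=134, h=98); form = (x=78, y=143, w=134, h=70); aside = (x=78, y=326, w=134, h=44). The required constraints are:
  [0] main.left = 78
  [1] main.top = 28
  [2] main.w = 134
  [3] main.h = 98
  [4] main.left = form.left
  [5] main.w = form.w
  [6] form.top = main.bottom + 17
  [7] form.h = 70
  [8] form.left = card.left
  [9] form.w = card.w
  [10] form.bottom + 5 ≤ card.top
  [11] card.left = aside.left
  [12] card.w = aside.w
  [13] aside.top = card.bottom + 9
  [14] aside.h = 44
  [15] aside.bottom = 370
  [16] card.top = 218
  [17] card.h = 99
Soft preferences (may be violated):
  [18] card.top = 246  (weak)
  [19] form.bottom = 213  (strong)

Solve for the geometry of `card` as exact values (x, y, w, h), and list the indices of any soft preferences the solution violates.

card = (x=78, y=218, w=134, h=99)
violated soft preferences: 18

1. card.x = 78  [form.left = card.left]
2. card.w = 134  [form.w = card.w]
3. card.y = 218  [card.top = 218]
4. card.h = 99  [card.h = 99]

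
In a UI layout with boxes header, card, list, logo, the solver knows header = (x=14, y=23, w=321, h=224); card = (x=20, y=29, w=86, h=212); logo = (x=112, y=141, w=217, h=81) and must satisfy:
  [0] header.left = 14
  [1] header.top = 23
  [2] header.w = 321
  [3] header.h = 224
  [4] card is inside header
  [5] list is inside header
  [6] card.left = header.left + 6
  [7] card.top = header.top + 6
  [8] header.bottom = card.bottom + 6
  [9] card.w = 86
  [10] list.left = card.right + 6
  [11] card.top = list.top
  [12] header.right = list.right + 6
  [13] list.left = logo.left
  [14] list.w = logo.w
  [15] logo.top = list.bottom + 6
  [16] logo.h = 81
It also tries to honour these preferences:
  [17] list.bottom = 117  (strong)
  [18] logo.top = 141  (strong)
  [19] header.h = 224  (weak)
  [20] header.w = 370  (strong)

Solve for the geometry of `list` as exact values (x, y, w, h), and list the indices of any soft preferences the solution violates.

1. list.x = 112  [list.left = card.right + 6]
2. list.y = 29  [card.top = list.top]
3. list.w = 217  [header.right = list.right + 6]
4. list.h = 106  [logo.top = list.bottom + 6]

list = (x=112, y=29, w=217, h=106)
violated soft preferences: 17, 20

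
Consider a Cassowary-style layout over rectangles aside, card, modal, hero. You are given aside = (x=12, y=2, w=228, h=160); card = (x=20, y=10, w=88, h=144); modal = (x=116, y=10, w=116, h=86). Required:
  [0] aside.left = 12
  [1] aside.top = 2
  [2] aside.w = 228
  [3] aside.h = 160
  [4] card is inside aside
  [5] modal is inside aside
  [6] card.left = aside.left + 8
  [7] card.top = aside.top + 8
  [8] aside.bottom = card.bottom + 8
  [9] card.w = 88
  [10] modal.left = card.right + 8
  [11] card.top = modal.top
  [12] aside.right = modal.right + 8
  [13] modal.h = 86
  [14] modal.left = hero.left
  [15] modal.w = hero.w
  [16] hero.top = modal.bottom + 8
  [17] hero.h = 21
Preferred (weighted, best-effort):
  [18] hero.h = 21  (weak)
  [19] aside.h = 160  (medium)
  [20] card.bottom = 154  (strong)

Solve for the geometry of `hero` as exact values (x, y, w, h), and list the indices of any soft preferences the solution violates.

1. hero.x = 116  [modal.left = hero.left]
2. hero.w = 116  [modal.w = hero.w]
3. hero.y = 104  [hero.top = modal.bottom + 8]
4. hero.h = 21  [hero.h = 21]

hero = (x=116, y=104, w=116, h=21)
violated soft preferences: none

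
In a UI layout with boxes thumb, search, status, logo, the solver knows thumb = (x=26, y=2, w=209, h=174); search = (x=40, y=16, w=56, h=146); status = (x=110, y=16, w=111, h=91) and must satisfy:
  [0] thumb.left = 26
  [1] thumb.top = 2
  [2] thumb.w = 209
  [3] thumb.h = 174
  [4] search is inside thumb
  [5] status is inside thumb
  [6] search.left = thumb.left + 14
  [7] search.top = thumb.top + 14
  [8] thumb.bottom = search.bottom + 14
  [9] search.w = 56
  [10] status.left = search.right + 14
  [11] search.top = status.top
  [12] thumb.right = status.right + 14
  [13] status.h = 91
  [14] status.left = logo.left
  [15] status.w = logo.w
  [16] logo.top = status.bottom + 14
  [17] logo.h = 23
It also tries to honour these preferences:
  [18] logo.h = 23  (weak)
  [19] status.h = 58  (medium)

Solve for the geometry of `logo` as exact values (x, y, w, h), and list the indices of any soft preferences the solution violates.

1. logo.x = 110  [status.left = logo.left]
2. logo.w = 111  [status.w = logo.w]
3. logo.y = 121  [logo.top = status.bottom + 14]
4. logo.h = 23  [logo.h = 23]

logo = (x=110, y=121, w=111, h=23)
violated soft preferences: 19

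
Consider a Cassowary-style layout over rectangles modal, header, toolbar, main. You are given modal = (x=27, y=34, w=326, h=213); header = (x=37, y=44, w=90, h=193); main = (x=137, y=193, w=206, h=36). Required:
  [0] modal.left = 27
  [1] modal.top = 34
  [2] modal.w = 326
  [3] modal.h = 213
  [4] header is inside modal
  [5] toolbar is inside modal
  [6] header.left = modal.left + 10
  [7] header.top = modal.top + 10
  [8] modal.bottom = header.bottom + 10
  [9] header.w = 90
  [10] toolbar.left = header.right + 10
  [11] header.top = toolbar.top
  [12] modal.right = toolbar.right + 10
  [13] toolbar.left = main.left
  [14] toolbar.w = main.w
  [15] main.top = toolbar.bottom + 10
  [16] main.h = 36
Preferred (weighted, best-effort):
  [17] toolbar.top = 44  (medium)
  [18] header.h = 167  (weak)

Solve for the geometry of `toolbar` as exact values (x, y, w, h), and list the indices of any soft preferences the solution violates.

toolbar = (x=137, y=44, w=206, h=139)
violated soft preferences: 18

1. toolbar.x = 137  [toolbar.left = header.right + 10]
2. toolbar.y = 44  [header.top = toolbar.top]
3. toolbar.w = 206  [modal.right = toolbar.right + 10]
4. toolbar.h = 139  [main.top = toolbar.bottom + 10]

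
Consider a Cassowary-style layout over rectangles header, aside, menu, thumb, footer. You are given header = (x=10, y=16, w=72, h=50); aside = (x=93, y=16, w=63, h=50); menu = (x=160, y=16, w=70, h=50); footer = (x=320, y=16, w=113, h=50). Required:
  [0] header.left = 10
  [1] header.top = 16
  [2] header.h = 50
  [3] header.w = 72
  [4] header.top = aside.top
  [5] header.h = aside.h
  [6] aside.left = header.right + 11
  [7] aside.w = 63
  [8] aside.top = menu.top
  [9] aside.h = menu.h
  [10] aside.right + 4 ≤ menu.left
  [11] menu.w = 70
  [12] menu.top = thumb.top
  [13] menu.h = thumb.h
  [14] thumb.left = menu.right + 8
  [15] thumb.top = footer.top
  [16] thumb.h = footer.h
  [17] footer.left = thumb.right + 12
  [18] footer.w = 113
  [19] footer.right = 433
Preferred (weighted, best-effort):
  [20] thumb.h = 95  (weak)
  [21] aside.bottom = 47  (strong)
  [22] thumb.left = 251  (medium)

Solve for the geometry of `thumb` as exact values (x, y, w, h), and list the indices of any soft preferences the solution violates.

thumb = (x=238, y=16, w=70, h=50)
violated soft preferences: 20, 21, 22

1. thumb.y = 16  [menu.top = thumb.top]
2. thumb.h = 50  [menu.h = thumb.h]
3. thumb.x = 238  [thumb.left = menu.right + 8]
4. thumb.w = 70  [footer.left = thumb.right + 12]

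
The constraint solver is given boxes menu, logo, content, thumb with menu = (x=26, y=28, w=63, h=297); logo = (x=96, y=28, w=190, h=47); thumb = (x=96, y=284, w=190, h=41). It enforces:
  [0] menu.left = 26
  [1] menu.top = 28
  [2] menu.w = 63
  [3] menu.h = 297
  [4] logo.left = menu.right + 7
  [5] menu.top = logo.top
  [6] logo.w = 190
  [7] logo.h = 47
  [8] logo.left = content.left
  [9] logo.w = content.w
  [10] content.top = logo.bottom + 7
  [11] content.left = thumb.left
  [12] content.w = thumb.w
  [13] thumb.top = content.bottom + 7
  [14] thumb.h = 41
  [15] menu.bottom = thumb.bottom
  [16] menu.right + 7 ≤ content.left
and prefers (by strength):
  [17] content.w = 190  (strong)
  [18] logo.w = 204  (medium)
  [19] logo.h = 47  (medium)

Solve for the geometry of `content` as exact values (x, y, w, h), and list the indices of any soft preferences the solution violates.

content = (x=96, y=82, w=190, h=195)
violated soft preferences: 18

1. content.x = 96  [logo.left = content.left]
2. content.w = 190  [logo.w = content.w]
3. content.y = 82  [content.top = logo.bottom + 7]
4. content.h = 195  [thumb.top = content.bottom + 7]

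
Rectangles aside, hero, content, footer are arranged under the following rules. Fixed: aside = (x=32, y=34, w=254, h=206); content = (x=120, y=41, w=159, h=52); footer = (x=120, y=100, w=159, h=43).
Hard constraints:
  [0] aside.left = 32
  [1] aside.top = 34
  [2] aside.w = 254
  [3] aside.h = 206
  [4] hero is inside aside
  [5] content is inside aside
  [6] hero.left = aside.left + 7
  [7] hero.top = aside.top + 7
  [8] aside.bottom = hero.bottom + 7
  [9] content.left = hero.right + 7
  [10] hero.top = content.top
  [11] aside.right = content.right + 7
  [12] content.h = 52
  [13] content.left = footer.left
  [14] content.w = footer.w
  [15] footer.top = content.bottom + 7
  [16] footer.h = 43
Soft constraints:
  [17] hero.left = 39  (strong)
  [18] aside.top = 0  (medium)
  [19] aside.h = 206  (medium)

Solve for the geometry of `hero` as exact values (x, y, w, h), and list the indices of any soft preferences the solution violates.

1. hero.x = 39  [hero.left = aside.left + 7]
2. hero.y = 41  [hero.top = aside.top + 7]
3. hero.h = 192  [aside.bottom = hero.bottom + 7]
4. hero.w = 74  [content.left = hero.right + 7]

hero = (x=39, y=41, w=74, h=192)
violated soft preferences: 18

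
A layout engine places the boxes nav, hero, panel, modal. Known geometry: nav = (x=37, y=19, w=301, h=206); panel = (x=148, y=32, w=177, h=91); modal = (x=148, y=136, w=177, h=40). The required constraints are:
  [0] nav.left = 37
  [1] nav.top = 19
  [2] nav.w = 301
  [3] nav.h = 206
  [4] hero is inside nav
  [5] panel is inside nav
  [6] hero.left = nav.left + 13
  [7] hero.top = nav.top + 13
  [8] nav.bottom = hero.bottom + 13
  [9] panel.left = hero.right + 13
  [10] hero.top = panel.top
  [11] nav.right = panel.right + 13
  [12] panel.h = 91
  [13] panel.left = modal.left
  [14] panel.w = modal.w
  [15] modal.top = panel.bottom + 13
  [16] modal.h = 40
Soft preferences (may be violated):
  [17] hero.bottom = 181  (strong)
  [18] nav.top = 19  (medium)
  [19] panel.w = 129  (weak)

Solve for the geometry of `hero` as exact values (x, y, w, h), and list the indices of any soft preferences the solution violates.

hero = (x=50, y=32, w=85, h=180)
violated soft preferences: 17, 19

1. hero.x = 50  [hero.left = nav.left + 13]
2. hero.y = 32  [hero.top = nav.top + 13]
3. hero.h = 180  [nav.bottom = hero.bottom + 13]
4. hero.w = 85  [panel.left = hero.right + 13]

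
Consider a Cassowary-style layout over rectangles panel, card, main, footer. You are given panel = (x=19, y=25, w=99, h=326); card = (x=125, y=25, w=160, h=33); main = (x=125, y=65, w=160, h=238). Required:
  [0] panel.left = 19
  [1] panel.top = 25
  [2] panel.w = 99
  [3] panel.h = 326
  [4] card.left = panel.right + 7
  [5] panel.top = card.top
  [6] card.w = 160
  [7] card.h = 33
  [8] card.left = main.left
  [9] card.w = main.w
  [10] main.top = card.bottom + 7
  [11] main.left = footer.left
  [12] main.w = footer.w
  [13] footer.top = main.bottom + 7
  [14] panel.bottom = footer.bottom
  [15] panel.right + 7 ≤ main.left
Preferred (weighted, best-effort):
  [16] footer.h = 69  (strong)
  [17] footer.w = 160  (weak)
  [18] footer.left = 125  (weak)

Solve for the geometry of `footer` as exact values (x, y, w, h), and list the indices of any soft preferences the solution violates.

footer = (x=125, y=310, w=160, h=41)
violated soft preferences: 16

1. footer.x = 125  [main.left = footer.left]
2. footer.w = 160  [main.w = footer.w]
3. footer.y = 310  [footer.top = main.bottom + 7]
4. footer.h = 41  [panel.bottom = footer.bottom]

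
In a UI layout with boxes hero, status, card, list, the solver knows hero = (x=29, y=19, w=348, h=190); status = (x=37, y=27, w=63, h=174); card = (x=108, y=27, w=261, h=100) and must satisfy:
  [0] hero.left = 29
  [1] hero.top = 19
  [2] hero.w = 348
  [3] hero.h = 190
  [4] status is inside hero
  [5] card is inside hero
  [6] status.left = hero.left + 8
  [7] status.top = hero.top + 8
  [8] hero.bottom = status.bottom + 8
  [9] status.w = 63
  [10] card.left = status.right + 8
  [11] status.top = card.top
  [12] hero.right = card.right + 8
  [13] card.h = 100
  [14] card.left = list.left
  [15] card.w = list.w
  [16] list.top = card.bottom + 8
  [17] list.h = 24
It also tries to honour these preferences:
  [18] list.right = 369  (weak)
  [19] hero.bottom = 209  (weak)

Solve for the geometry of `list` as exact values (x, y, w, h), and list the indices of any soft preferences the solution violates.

1. list.x = 108  [card.left = list.left]
2. list.w = 261  [card.w = list.w]
3. list.y = 135  [list.top = card.bottom + 8]
4. list.h = 24  [list.h = 24]

list = (x=108, y=135, w=261, h=24)
violated soft preferences: none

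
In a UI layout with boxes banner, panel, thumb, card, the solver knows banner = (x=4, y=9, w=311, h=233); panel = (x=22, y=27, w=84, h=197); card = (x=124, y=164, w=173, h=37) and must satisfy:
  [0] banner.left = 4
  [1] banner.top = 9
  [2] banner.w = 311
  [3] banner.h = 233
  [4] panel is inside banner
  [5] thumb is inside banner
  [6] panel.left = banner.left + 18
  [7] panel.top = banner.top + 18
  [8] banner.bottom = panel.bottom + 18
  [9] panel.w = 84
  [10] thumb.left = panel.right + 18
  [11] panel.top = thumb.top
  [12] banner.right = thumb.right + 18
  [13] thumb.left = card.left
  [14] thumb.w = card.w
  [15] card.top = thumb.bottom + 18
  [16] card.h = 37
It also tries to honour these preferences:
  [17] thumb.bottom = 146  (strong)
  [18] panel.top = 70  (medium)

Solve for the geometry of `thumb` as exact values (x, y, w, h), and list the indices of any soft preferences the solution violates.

1. thumb.x = 124  [thumb.left = panel.right + 18]
2. thumb.y = 27  [panel.top = thumb.top]
3. thumb.w = 173  [banner.right = thumb.right + 18]
4. thumb.h = 119  [card.top = thumb.bottom + 18]

thumb = (x=124, y=27, w=173, h=119)
violated soft preferences: 18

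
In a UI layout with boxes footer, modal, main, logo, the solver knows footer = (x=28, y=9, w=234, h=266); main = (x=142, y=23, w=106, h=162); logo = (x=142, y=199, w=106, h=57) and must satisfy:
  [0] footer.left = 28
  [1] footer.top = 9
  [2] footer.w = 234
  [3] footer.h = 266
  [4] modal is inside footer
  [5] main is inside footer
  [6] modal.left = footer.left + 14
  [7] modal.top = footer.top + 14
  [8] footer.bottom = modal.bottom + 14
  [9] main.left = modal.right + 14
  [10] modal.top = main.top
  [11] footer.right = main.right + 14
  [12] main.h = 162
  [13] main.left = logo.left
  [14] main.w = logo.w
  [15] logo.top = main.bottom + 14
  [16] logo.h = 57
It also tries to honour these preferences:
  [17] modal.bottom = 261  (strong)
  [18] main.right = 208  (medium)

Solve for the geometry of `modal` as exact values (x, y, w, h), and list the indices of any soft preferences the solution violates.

1. modal.x = 42  [modal.left = footer.left + 14]
2. modal.y = 23  [modal.top = footer.top + 14]
3. modal.h = 238  [footer.bottom = modal.bottom + 14]
4. modal.w = 86  [main.left = modal.right + 14]

modal = (x=42, y=23, w=86, h=238)
violated soft preferences: 18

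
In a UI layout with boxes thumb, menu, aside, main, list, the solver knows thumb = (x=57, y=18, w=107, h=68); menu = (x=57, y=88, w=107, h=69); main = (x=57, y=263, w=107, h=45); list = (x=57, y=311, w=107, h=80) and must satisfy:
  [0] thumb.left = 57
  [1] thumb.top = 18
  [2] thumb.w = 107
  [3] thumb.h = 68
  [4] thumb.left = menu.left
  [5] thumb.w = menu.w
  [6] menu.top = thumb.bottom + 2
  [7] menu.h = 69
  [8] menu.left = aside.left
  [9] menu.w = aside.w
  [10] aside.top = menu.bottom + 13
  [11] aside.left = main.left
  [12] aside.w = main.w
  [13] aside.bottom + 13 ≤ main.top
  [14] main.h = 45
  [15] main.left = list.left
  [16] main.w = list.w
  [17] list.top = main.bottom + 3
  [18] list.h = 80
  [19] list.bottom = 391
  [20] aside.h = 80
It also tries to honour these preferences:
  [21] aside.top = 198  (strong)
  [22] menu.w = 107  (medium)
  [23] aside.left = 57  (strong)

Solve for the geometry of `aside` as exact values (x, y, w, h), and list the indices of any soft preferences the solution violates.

1. aside.x = 57  [menu.left = aside.left]
2. aside.w = 107  [menu.w = aside.w]
3. aside.y = 170  [aside.top = menu.bottom + 13]
4. aside.h = 80  [aside.h = 80]

aside = (x=57, y=170, w=107, h=80)
violated soft preferences: 21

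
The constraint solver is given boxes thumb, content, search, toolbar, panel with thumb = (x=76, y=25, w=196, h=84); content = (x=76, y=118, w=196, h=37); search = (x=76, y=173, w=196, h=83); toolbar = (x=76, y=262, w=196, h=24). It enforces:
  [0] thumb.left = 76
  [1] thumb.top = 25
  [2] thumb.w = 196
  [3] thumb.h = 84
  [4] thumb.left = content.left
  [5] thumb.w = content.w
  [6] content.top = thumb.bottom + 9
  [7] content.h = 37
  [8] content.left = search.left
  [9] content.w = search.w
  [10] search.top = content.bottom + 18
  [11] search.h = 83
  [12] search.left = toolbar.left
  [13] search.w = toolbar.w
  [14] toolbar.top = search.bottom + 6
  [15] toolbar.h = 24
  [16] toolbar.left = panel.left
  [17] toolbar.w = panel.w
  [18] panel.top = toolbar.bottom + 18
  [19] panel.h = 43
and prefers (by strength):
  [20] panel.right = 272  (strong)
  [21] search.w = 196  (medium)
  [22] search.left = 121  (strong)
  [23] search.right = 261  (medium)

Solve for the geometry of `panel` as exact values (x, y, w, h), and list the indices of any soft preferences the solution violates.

1. panel.x = 76  [toolbar.left = panel.left]
2. panel.w = 196  [toolbar.w = panel.w]
3. panel.y = 304  [panel.top = toolbar.bottom + 18]
4. panel.h = 43  [panel.h = 43]

panel = (x=76, y=304, w=196, h=43)
violated soft preferences: 22, 23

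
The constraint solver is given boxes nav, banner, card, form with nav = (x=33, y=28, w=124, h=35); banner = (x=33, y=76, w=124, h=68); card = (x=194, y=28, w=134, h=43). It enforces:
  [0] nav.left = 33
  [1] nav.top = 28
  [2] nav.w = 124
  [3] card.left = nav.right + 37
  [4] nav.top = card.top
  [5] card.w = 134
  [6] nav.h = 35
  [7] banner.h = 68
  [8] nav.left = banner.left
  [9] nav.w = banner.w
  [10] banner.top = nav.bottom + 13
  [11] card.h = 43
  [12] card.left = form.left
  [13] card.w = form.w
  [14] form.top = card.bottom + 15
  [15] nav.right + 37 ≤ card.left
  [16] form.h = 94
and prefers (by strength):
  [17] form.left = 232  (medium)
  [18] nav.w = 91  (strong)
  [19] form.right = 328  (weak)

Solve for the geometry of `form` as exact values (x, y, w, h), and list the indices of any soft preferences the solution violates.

form = (x=194, y=86, w=134, h=94)
violated soft preferences: 17, 18

1. form.x = 194  [card.left = form.left]
2. form.w = 134  [card.w = form.w]
3. form.y = 86  [form.top = card.bottom + 15]
4. form.h = 94  [form.h = 94]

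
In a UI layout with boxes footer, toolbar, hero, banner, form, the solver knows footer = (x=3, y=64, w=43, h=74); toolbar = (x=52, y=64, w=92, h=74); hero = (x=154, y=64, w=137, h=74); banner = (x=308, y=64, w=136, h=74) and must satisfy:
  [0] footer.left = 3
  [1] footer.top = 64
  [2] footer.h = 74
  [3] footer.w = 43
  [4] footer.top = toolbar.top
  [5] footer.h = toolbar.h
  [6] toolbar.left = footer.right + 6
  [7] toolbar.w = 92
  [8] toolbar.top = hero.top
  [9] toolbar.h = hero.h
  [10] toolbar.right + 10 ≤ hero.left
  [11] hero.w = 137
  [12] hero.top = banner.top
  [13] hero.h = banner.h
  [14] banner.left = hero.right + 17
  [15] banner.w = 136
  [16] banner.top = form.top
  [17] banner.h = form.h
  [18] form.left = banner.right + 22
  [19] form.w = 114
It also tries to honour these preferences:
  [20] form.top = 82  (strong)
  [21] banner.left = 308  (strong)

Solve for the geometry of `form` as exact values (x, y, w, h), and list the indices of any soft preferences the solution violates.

1. form.y = 64  [banner.top = form.top]
2. form.h = 74  [banner.h = form.h]
3. form.x = 466  [form.left = banner.right + 22]
4. form.w = 114  [form.w = 114]

form = (x=466, y=64, w=114, h=74)
violated soft preferences: 20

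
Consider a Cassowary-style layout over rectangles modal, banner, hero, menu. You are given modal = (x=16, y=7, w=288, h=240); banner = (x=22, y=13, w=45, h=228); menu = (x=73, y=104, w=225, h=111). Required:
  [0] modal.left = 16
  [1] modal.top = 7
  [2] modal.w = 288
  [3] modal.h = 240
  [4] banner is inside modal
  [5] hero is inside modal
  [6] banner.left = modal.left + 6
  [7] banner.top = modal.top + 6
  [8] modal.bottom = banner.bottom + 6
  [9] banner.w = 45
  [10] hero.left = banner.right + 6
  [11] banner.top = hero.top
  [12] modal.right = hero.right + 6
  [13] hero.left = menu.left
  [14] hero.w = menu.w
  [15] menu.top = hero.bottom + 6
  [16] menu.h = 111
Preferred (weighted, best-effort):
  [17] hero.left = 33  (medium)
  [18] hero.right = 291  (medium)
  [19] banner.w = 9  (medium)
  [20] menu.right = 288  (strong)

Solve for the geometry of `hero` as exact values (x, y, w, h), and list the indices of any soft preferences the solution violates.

1. hero.x = 73  [hero.left = banner.right + 6]
2. hero.y = 13  [banner.top = hero.top]
3. hero.w = 225  [modal.right = hero.right + 6]
4. hero.h = 85  [menu.top = hero.bottom + 6]

hero = (x=73, y=13, w=225, h=85)
violated soft preferences: 17, 18, 19, 20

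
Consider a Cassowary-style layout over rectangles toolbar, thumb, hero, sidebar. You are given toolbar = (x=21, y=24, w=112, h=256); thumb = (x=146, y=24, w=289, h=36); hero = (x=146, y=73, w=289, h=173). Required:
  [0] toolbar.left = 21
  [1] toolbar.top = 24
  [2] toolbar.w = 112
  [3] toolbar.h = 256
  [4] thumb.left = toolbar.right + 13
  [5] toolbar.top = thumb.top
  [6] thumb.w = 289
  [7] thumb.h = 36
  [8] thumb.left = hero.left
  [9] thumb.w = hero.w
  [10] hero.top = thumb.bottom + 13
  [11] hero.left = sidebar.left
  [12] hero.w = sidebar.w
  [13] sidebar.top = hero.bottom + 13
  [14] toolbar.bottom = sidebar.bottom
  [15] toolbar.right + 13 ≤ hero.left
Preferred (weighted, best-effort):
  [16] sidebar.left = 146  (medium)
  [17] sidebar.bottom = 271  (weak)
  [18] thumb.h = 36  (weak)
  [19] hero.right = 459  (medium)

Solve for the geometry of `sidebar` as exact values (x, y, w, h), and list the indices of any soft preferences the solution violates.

sidebar = (x=146, y=259, w=289, h=21)
violated soft preferences: 17, 19

1. sidebar.x = 146  [hero.left = sidebar.left]
2. sidebar.w = 289  [hero.w = sidebar.w]
3. sidebar.y = 259  [sidebar.top = hero.bottom + 13]
4. sidebar.h = 21  [toolbar.bottom = sidebar.bottom]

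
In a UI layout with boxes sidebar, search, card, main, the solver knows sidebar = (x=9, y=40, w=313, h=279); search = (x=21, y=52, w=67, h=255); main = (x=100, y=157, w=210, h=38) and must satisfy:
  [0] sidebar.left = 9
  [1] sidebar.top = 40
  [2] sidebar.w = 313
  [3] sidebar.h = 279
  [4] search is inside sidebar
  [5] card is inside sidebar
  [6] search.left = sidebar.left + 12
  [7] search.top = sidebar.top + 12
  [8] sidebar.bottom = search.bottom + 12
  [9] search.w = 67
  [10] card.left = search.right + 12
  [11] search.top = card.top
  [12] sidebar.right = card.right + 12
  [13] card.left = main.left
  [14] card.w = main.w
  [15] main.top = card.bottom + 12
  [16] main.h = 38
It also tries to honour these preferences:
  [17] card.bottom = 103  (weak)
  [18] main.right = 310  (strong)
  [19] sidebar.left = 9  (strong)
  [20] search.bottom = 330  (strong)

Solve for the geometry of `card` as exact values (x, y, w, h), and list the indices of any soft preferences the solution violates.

1. card.x = 100  [card.left = search.right + 12]
2. card.y = 52  [search.top = card.top]
3. card.w = 210  [sidebar.right = card.right + 12]
4. card.h = 93  [main.top = card.bottom + 12]

card = (x=100, y=52, w=210, h=93)
violated soft preferences: 17, 20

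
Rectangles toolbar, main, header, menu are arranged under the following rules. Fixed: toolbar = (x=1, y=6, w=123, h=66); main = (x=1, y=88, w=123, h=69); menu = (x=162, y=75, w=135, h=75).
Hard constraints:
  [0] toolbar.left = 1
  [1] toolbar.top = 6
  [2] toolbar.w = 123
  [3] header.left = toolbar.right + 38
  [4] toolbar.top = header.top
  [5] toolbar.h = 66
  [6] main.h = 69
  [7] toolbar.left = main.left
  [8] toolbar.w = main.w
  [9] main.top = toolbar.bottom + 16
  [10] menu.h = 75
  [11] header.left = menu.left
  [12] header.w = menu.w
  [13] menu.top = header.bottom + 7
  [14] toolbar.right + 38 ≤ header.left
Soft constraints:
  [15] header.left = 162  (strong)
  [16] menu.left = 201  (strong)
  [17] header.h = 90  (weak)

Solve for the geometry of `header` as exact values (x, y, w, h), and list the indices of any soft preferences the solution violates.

1. header.x = 162  [header.left = toolbar.right + 38]
2. header.y = 6  [toolbar.top = header.top]
3. header.w = 135  [header.w = menu.w]
4. header.h = 62  [menu.top = header.bottom + 7]

header = (x=162, y=6, w=135, h=62)
violated soft preferences: 16, 17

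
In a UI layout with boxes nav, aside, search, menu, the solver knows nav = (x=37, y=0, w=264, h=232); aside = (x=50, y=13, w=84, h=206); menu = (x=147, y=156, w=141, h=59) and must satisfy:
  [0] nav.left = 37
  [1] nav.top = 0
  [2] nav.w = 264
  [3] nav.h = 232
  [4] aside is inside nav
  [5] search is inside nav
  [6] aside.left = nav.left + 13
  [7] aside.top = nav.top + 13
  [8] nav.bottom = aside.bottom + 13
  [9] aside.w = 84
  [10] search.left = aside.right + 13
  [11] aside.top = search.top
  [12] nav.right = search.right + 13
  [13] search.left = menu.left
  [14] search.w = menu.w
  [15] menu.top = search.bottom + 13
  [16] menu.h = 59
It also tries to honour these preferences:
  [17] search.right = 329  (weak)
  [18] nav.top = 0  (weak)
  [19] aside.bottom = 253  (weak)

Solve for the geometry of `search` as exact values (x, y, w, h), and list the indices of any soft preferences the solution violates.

search = (x=147, y=13, w=141, h=130)
violated soft preferences: 17, 19

1. search.x = 147  [search.left = aside.right + 13]
2. search.y = 13  [aside.top = search.top]
3. search.w = 141  [nav.right = search.right + 13]
4. search.h = 130  [menu.top = search.bottom + 13]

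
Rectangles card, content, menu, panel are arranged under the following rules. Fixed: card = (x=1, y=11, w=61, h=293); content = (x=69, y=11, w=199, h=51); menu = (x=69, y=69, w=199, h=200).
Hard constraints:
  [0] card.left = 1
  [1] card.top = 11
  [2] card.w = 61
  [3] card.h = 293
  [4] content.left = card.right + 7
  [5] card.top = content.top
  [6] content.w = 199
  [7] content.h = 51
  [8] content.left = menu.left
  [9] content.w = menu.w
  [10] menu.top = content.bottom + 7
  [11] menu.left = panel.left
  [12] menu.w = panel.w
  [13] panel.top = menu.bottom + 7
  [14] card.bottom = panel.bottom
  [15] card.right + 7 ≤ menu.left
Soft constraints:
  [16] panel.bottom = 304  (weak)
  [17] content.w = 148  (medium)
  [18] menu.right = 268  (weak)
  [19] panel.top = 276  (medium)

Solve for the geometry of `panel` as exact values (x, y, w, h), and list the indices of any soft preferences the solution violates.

1. panel.x = 69  [menu.left = panel.left]
2. panel.w = 199  [menu.w = panel.w]
3. panel.y = 276  [panel.top = menu.bottom + 7]
4. panel.h = 28  [card.bottom = panel.bottom]

panel = (x=69, y=276, w=199, h=28)
violated soft preferences: 17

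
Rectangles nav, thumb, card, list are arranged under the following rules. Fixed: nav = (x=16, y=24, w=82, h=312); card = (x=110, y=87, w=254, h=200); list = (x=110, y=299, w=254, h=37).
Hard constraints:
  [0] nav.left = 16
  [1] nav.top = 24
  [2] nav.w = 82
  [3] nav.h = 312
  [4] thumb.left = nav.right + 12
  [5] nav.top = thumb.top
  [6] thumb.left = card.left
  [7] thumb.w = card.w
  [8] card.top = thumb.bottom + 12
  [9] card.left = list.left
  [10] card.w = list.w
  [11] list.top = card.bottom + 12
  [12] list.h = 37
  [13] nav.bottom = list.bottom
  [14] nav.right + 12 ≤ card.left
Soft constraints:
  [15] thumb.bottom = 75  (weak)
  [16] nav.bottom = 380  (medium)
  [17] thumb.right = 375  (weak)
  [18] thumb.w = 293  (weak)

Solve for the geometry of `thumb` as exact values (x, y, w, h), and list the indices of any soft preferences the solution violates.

thumb = (x=110, y=24, w=254, h=51)
violated soft preferences: 16, 17, 18

1. thumb.x = 110  [thumb.left = nav.right + 12]
2. thumb.y = 24  [nav.top = thumb.top]
3. thumb.w = 254  [thumb.w = card.w]
4. thumb.h = 51  [card.top = thumb.bottom + 12]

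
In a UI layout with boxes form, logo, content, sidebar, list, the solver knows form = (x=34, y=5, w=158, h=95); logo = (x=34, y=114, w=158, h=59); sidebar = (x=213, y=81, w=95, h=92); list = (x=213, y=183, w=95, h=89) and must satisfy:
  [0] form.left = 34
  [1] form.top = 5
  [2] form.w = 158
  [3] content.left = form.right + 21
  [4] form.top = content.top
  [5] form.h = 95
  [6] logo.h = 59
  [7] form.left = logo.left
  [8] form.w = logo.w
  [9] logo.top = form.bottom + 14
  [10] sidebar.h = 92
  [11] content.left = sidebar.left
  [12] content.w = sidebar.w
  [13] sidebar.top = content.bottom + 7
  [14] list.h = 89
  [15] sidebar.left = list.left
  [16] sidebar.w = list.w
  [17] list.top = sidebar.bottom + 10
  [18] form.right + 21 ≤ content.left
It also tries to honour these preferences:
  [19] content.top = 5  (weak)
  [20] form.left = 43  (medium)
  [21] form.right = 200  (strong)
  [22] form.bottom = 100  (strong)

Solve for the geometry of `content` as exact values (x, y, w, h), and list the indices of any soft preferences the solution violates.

1. content.x = 213  [content.left = form.right + 21]
2. content.y = 5  [form.top = content.top]
3. content.w = 95  [content.w = sidebar.w]
4. content.h = 69  [sidebar.top = content.bottom + 7]

content = (x=213, y=5, w=95, h=69)
violated soft preferences: 20, 21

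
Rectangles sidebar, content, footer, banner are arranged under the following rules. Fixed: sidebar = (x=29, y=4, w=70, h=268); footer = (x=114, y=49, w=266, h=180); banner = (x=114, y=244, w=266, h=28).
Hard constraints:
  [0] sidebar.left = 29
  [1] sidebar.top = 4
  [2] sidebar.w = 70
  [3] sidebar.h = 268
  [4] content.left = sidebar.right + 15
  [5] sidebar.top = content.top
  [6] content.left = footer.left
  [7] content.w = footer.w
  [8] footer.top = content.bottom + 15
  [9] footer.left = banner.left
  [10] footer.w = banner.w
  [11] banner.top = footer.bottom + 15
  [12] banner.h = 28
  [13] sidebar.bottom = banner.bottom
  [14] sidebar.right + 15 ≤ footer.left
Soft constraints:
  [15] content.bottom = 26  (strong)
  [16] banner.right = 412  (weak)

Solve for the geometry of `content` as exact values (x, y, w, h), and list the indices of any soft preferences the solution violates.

1. content.x = 114  [content.left = sidebar.right + 15]
2. content.y = 4  [sidebar.top = content.top]
3. content.w = 266  [content.w = footer.w]
4. content.h = 30  [footer.top = content.bottom + 15]

content = (x=114, y=4, w=266, h=30)
violated soft preferences: 15, 16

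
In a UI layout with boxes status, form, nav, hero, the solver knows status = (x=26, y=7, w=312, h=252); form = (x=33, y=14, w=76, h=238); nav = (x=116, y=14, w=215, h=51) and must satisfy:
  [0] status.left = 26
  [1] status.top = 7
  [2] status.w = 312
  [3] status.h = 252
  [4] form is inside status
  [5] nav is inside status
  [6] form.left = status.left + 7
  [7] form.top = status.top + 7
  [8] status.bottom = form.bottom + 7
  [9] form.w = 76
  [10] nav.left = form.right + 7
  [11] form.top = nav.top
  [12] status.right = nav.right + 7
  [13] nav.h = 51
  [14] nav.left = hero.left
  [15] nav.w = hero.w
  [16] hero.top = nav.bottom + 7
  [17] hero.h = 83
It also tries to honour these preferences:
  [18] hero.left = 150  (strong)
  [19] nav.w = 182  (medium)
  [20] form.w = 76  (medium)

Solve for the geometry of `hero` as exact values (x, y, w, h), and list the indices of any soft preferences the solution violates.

1. hero.x = 116  [nav.left = hero.left]
2. hero.w = 215  [nav.w = hero.w]
3. hero.y = 72  [hero.top = nav.bottom + 7]
4. hero.h = 83  [hero.h = 83]

hero = (x=116, y=72, w=215, h=83)
violated soft preferences: 18, 19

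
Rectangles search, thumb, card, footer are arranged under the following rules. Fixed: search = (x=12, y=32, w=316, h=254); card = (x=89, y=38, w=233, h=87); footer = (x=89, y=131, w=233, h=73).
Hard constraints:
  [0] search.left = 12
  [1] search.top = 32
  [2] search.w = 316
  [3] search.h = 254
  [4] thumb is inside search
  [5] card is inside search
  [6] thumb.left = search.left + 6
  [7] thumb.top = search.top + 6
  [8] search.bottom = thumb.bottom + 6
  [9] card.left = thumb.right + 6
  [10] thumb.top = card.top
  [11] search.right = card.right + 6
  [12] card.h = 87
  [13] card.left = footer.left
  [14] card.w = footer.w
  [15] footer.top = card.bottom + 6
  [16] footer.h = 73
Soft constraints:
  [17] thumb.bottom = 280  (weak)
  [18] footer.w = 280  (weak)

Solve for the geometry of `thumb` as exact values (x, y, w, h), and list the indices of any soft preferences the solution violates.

1. thumb.x = 18  [thumb.left = search.left + 6]
2. thumb.y = 38  [thumb.top = search.top + 6]
3. thumb.h = 242  [search.bottom = thumb.bottom + 6]
4. thumb.w = 65  [card.left = thumb.right + 6]

thumb = (x=18, y=38, w=65, h=242)
violated soft preferences: 18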